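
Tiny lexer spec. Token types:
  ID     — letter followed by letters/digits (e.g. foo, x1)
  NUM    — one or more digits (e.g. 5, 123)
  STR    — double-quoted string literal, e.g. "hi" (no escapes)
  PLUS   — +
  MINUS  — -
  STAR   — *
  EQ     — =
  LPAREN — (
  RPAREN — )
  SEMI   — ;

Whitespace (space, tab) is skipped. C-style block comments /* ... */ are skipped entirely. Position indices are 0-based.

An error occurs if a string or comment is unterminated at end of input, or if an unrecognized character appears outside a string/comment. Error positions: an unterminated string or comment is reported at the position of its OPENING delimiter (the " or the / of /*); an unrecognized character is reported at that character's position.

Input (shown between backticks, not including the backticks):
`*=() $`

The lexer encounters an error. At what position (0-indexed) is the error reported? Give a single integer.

Answer: 5

Derivation:
pos=0: emit STAR '*'
pos=1: emit EQ '='
pos=2: emit LPAREN '('
pos=3: emit RPAREN ')'
pos=5: ERROR — unrecognized char '$'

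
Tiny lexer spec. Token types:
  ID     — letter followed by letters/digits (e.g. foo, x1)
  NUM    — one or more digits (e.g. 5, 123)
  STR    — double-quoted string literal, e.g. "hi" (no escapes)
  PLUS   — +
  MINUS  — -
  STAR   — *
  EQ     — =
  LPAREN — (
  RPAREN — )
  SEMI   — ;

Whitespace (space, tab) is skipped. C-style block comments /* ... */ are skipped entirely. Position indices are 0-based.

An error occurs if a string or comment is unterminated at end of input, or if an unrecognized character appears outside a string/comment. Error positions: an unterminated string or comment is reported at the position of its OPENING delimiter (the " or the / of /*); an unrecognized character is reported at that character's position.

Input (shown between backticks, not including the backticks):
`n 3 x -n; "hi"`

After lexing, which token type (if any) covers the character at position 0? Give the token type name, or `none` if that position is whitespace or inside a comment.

pos=0: emit ID 'n' (now at pos=1)
pos=2: emit NUM '3' (now at pos=3)
pos=4: emit ID 'x' (now at pos=5)
pos=6: emit MINUS '-'
pos=7: emit ID 'n' (now at pos=8)
pos=8: emit SEMI ';'
pos=10: enter STRING mode
pos=10: emit STR "hi" (now at pos=14)
DONE. 7 tokens: [ID, NUM, ID, MINUS, ID, SEMI, STR]
Position 0: char is 'n' -> ID

Answer: ID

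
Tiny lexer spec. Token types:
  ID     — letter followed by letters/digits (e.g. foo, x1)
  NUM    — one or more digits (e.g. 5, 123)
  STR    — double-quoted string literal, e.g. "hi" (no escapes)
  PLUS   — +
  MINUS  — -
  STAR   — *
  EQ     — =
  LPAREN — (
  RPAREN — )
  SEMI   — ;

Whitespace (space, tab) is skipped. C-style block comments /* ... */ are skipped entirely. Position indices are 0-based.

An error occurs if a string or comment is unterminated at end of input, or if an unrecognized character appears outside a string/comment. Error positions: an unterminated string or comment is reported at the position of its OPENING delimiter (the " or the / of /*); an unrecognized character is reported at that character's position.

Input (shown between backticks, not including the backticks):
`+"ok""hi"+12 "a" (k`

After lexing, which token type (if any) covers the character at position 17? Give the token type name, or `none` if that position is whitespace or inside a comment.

pos=0: emit PLUS '+'
pos=1: enter STRING mode
pos=1: emit STR "ok" (now at pos=5)
pos=5: enter STRING mode
pos=5: emit STR "hi" (now at pos=9)
pos=9: emit PLUS '+'
pos=10: emit NUM '12' (now at pos=12)
pos=13: enter STRING mode
pos=13: emit STR "a" (now at pos=16)
pos=17: emit LPAREN '('
pos=18: emit ID 'k' (now at pos=19)
DONE. 8 tokens: [PLUS, STR, STR, PLUS, NUM, STR, LPAREN, ID]
Position 17: char is '(' -> LPAREN

Answer: LPAREN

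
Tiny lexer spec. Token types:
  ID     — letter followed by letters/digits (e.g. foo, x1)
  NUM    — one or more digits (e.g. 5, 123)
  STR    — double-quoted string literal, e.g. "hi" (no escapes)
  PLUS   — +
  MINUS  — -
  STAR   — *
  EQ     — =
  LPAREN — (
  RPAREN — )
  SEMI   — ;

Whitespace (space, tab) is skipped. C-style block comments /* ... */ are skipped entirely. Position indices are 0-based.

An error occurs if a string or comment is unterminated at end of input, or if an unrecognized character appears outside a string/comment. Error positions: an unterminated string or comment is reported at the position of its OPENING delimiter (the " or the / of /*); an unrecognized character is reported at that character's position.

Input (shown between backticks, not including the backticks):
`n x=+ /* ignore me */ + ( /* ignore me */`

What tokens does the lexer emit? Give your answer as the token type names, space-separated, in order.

pos=0: emit ID 'n' (now at pos=1)
pos=2: emit ID 'x' (now at pos=3)
pos=3: emit EQ '='
pos=4: emit PLUS '+'
pos=6: enter COMMENT mode (saw '/*')
exit COMMENT mode (now at pos=21)
pos=22: emit PLUS '+'
pos=24: emit LPAREN '('
pos=26: enter COMMENT mode (saw '/*')
exit COMMENT mode (now at pos=41)
DONE. 6 tokens: [ID, ID, EQ, PLUS, PLUS, LPAREN]

Answer: ID ID EQ PLUS PLUS LPAREN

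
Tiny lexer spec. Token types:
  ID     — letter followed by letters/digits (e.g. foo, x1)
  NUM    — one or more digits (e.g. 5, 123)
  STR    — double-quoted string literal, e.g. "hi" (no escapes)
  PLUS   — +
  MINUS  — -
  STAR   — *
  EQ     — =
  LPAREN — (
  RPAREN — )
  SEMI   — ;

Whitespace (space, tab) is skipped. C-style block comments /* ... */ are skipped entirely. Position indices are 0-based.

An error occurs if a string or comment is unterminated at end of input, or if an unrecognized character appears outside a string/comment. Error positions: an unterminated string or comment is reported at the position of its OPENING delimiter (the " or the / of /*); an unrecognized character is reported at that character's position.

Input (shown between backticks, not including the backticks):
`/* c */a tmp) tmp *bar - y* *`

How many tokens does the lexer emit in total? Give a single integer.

Answer: 10

Derivation:
pos=0: enter COMMENT mode (saw '/*')
exit COMMENT mode (now at pos=7)
pos=7: emit ID 'a' (now at pos=8)
pos=9: emit ID 'tmp' (now at pos=12)
pos=12: emit RPAREN ')'
pos=14: emit ID 'tmp' (now at pos=17)
pos=18: emit STAR '*'
pos=19: emit ID 'bar' (now at pos=22)
pos=23: emit MINUS '-'
pos=25: emit ID 'y' (now at pos=26)
pos=26: emit STAR '*'
pos=28: emit STAR '*'
DONE. 10 tokens: [ID, ID, RPAREN, ID, STAR, ID, MINUS, ID, STAR, STAR]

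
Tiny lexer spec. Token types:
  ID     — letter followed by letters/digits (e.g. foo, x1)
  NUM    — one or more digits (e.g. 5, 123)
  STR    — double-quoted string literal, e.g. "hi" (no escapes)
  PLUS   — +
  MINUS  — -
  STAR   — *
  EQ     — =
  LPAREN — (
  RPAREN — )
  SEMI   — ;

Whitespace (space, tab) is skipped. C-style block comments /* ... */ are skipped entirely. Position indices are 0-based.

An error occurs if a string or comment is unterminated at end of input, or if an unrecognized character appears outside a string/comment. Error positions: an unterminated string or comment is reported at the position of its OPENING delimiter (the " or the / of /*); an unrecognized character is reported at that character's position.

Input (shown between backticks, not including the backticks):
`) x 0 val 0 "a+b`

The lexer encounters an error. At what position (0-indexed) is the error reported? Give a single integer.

Answer: 12

Derivation:
pos=0: emit RPAREN ')'
pos=2: emit ID 'x' (now at pos=3)
pos=4: emit NUM '0' (now at pos=5)
pos=6: emit ID 'val' (now at pos=9)
pos=10: emit NUM '0' (now at pos=11)
pos=12: enter STRING mode
pos=12: ERROR — unterminated string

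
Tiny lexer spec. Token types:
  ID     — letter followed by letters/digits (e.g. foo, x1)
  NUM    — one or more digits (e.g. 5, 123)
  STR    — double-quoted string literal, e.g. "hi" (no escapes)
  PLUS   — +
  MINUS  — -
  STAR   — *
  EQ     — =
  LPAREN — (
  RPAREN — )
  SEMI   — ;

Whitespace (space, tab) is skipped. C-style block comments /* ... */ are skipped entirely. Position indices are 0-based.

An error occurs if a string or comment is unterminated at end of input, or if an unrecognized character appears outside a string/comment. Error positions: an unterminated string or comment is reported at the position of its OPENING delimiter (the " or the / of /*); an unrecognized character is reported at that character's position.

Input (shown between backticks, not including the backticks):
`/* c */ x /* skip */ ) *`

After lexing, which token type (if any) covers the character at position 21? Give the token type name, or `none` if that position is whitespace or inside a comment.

pos=0: enter COMMENT mode (saw '/*')
exit COMMENT mode (now at pos=7)
pos=8: emit ID 'x' (now at pos=9)
pos=10: enter COMMENT mode (saw '/*')
exit COMMENT mode (now at pos=20)
pos=21: emit RPAREN ')'
pos=23: emit STAR '*'
DONE. 3 tokens: [ID, RPAREN, STAR]
Position 21: char is ')' -> RPAREN

Answer: RPAREN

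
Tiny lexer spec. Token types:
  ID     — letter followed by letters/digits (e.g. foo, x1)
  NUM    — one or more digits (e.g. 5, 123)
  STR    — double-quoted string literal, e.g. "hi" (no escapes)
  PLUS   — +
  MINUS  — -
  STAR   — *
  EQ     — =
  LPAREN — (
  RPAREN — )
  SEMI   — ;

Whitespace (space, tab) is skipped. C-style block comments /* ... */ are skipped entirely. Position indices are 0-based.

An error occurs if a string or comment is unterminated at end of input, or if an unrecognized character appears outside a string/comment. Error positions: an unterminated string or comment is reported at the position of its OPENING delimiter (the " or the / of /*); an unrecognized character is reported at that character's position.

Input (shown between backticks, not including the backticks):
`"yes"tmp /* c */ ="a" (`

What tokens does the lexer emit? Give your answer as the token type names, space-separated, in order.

Answer: STR ID EQ STR LPAREN

Derivation:
pos=0: enter STRING mode
pos=0: emit STR "yes" (now at pos=5)
pos=5: emit ID 'tmp' (now at pos=8)
pos=9: enter COMMENT mode (saw '/*')
exit COMMENT mode (now at pos=16)
pos=17: emit EQ '='
pos=18: enter STRING mode
pos=18: emit STR "a" (now at pos=21)
pos=22: emit LPAREN '('
DONE. 5 tokens: [STR, ID, EQ, STR, LPAREN]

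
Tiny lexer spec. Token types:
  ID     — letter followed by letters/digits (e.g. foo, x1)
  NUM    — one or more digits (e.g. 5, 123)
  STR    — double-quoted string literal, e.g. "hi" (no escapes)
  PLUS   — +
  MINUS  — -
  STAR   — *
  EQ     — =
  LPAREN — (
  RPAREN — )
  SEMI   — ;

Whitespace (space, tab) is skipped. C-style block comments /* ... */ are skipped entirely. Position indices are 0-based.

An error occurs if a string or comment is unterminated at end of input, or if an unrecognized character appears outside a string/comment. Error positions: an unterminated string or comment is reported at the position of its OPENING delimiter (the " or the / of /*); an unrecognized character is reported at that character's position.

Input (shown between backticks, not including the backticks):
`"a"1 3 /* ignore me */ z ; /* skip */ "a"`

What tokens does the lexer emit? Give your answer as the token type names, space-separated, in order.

pos=0: enter STRING mode
pos=0: emit STR "a" (now at pos=3)
pos=3: emit NUM '1' (now at pos=4)
pos=5: emit NUM '3' (now at pos=6)
pos=7: enter COMMENT mode (saw '/*')
exit COMMENT mode (now at pos=22)
pos=23: emit ID 'z' (now at pos=24)
pos=25: emit SEMI ';'
pos=27: enter COMMENT mode (saw '/*')
exit COMMENT mode (now at pos=37)
pos=38: enter STRING mode
pos=38: emit STR "a" (now at pos=41)
DONE. 6 tokens: [STR, NUM, NUM, ID, SEMI, STR]

Answer: STR NUM NUM ID SEMI STR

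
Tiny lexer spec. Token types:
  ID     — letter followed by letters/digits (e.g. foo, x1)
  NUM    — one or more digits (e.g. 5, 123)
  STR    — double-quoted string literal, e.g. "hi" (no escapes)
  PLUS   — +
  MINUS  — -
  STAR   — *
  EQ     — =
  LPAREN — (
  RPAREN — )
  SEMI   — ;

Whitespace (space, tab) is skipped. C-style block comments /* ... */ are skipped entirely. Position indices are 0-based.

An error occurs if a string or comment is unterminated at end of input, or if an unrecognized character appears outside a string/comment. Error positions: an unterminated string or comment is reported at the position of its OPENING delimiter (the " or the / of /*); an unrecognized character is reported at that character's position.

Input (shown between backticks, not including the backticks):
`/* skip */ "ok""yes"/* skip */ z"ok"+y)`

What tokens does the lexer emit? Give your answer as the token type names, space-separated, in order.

Answer: STR STR ID STR PLUS ID RPAREN

Derivation:
pos=0: enter COMMENT mode (saw '/*')
exit COMMENT mode (now at pos=10)
pos=11: enter STRING mode
pos=11: emit STR "ok" (now at pos=15)
pos=15: enter STRING mode
pos=15: emit STR "yes" (now at pos=20)
pos=20: enter COMMENT mode (saw '/*')
exit COMMENT mode (now at pos=30)
pos=31: emit ID 'z' (now at pos=32)
pos=32: enter STRING mode
pos=32: emit STR "ok" (now at pos=36)
pos=36: emit PLUS '+'
pos=37: emit ID 'y' (now at pos=38)
pos=38: emit RPAREN ')'
DONE. 7 tokens: [STR, STR, ID, STR, PLUS, ID, RPAREN]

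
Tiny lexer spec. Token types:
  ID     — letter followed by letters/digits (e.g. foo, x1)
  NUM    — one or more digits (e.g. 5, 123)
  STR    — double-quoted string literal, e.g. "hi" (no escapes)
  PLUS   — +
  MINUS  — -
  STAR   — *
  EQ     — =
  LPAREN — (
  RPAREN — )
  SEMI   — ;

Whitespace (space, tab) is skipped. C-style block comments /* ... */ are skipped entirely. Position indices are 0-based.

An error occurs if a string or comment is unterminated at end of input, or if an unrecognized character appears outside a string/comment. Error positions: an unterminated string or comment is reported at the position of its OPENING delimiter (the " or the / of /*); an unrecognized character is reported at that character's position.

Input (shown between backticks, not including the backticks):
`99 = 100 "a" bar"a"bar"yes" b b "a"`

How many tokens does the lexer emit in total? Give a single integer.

Answer: 11

Derivation:
pos=0: emit NUM '99' (now at pos=2)
pos=3: emit EQ '='
pos=5: emit NUM '100' (now at pos=8)
pos=9: enter STRING mode
pos=9: emit STR "a" (now at pos=12)
pos=13: emit ID 'bar' (now at pos=16)
pos=16: enter STRING mode
pos=16: emit STR "a" (now at pos=19)
pos=19: emit ID 'bar' (now at pos=22)
pos=22: enter STRING mode
pos=22: emit STR "yes" (now at pos=27)
pos=28: emit ID 'b' (now at pos=29)
pos=30: emit ID 'b' (now at pos=31)
pos=32: enter STRING mode
pos=32: emit STR "a" (now at pos=35)
DONE. 11 tokens: [NUM, EQ, NUM, STR, ID, STR, ID, STR, ID, ID, STR]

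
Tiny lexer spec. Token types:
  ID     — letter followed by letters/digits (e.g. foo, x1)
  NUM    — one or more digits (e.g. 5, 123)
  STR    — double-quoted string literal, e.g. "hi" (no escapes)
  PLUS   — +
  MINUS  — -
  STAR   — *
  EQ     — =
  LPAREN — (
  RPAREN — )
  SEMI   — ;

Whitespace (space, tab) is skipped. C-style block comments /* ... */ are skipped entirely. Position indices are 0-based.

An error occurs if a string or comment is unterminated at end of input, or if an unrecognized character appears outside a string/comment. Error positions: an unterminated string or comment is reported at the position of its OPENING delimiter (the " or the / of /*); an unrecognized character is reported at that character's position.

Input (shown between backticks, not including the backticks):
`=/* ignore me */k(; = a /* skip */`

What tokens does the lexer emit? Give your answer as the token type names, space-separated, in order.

Answer: EQ ID LPAREN SEMI EQ ID

Derivation:
pos=0: emit EQ '='
pos=1: enter COMMENT mode (saw '/*')
exit COMMENT mode (now at pos=16)
pos=16: emit ID 'k' (now at pos=17)
pos=17: emit LPAREN '('
pos=18: emit SEMI ';'
pos=20: emit EQ '='
pos=22: emit ID 'a' (now at pos=23)
pos=24: enter COMMENT mode (saw '/*')
exit COMMENT mode (now at pos=34)
DONE. 6 tokens: [EQ, ID, LPAREN, SEMI, EQ, ID]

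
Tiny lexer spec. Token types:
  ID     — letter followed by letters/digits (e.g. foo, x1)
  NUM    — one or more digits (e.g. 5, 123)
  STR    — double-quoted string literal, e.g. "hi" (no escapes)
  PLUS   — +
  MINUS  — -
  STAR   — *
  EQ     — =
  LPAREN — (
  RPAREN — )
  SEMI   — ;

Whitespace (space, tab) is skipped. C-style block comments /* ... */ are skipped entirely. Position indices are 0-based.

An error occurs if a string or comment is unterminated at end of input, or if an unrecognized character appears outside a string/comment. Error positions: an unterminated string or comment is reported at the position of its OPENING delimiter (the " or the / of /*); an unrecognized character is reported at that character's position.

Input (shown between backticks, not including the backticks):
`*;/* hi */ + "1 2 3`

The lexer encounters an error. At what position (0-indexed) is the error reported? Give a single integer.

Answer: 13

Derivation:
pos=0: emit STAR '*'
pos=1: emit SEMI ';'
pos=2: enter COMMENT mode (saw '/*')
exit COMMENT mode (now at pos=10)
pos=11: emit PLUS '+'
pos=13: enter STRING mode
pos=13: ERROR — unterminated string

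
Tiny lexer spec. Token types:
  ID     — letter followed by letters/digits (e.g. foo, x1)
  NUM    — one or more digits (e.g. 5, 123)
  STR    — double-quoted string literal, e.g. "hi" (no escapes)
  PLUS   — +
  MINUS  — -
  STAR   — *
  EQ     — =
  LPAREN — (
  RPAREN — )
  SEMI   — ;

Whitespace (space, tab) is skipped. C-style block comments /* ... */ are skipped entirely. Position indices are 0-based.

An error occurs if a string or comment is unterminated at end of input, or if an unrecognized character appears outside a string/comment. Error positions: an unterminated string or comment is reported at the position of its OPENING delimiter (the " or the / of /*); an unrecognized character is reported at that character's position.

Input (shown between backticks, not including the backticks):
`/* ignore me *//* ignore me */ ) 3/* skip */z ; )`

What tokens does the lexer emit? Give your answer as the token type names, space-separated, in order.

Answer: RPAREN NUM ID SEMI RPAREN

Derivation:
pos=0: enter COMMENT mode (saw '/*')
exit COMMENT mode (now at pos=15)
pos=15: enter COMMENT mode (saw '/*')
exit COMMENT mode (now at pos=30)
pos=31: emit RPAREN ')'
pos=33: emit NUM '3' (now at pos=34)
pos=34: enter COMMENT mode (saw '/*')
exit COMMENT mode (now at pos=44)
pos=44: emit ID 'z' (now at pos=45)
pos=46: emit SEMI ';'
pos=48: emit RPAREN ')'
DONE. 5 tokens: [RPAREN, NUM, ID, SEMI, RPAREN]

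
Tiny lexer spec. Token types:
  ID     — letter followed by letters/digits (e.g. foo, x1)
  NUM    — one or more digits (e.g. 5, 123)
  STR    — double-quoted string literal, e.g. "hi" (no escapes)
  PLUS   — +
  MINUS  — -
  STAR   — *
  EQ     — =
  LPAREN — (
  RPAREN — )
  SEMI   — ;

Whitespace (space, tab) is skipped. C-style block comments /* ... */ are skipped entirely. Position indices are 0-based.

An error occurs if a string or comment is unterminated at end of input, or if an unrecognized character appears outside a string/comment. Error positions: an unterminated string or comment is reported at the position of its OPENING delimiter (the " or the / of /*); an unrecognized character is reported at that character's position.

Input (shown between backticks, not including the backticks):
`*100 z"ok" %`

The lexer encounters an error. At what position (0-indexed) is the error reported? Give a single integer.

pos=0: emit STAR '*'
pos=1: emit NUM '100' (now at pos=4)
pos=5: emit ID 'z' (now at pos=6)
pos=6: enter STRING mode
pos=6: emit STR "ok" (now at pos=10)
pos=11: ERROR — unrecognized char '%'

Answer: 11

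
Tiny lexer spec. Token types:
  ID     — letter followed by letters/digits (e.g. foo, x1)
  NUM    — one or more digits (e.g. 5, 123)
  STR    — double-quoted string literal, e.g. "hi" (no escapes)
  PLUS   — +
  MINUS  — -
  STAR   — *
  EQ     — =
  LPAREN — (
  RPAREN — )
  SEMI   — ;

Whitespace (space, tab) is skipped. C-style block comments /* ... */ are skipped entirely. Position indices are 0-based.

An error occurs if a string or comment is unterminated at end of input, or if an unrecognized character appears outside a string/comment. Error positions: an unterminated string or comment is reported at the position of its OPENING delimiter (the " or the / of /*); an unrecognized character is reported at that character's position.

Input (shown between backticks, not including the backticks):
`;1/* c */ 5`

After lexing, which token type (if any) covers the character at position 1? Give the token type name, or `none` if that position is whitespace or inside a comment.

pos=0: emit SEMI ';'
pos=1: emit NUM '1' (now at pos=2)
pos=2: enter COMMENT mode (saw '/*')
exit COMMENT mode (now at pos=9)
pos=10: emit NUM '5' (now at pos=11)
DONE. 3 tokens: [SEMI, NUM, NUM]
Position 1: char is '1' -> NUM

Answer: NUM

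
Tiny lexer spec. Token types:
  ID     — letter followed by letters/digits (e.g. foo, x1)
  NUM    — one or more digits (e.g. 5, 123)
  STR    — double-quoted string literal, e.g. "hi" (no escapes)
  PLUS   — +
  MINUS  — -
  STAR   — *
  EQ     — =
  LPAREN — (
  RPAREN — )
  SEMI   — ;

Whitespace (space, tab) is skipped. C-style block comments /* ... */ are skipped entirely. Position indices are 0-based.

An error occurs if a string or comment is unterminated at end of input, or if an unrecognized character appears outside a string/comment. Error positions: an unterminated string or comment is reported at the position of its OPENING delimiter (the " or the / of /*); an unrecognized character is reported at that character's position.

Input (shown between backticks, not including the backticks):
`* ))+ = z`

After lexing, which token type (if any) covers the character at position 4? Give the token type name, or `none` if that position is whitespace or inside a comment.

pos=0: emit STAR '*'
pos=2: emit RPAREN ')'
pos=3: emit RPAREN ')'
pos=4: emit PLUS '+'
pos=6: emit EQ '='
pos=8: emit ID 'z' (now at pos=9)
DONE. 6 tokens: [STAR, RPAREN, RPAREN, PLUS, EQ, ID]
Position 4: char is '+' -> PLUS

Answer: PLUS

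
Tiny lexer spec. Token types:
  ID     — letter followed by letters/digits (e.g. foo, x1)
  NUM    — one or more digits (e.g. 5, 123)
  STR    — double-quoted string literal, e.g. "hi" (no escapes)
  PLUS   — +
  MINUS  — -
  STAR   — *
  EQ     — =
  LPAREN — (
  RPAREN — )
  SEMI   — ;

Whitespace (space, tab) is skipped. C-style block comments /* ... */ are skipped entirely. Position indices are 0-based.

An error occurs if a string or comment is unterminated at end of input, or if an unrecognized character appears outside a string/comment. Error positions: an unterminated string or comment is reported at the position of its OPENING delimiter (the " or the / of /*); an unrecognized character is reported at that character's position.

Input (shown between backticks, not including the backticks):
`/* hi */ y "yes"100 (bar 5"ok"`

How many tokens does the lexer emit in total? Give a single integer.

Answer: 7

Derivation:
pos=0: enter COMMENT mode (saw '/*')
exit COMMENT mode (now at pos=8)
pos=9: emit ID 'y' (now at pos=10)
pos=11: enter STRING mode
pos=11: emit STR "yes" (now at pos=16)
pos=16: emit NUM '100' (now at pos=19)
pos=20: emit LPAREN '('
pos=21: emit ID 'bar' (now at pos=24)
pos=25: emit NUM '5' (now at pos=26)
pos=26: enter STRING mode
pos=26: emit STR "ok" (now at pos=30)
DONE. 7 tokens: [ID, STR, NUM, LPAREN, ID, NUM, STR]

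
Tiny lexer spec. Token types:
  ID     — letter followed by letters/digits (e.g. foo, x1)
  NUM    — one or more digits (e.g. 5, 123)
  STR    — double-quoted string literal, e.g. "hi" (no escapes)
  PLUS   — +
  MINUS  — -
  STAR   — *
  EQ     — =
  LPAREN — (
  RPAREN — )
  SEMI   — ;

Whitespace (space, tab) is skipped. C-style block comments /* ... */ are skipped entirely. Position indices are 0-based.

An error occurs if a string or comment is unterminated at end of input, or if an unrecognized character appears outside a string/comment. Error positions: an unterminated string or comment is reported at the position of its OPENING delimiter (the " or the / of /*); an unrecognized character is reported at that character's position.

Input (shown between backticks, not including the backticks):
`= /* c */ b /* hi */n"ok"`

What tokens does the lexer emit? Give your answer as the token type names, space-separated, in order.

pos=0: emit EQ '='
pos=2: enter COMMENT mode (saw '/*')
exit COMMENT mode (now at pos=9)
pos=10: emit ID 'b' (now at pos=11)
pos=12: enter COMMENT mode (saw '/*')
exit COMMENT mode (now at pos=20)
pos=20: emit ID 'n' (now at pos=21)
pos=21: enter STRING mode
pos=21: emit STR "ok" (now at pos=25)
DONE. 4 tokens: [EQ, ID, ID, STR]

Answer: EQ ID ID STR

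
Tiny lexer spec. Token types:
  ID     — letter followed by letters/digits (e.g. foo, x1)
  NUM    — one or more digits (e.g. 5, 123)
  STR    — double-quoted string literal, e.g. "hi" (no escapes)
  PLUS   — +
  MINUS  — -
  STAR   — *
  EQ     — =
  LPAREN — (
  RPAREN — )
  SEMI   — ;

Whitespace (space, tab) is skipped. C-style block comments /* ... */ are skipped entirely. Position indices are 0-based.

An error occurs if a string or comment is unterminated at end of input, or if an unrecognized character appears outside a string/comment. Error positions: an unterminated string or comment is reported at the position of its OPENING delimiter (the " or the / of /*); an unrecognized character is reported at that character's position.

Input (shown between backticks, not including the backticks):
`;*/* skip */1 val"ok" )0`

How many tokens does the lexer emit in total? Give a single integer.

pos=0: emit SEMI ';'
pos=1: emit STAR '*'
pos=2: enter COMMENT mode (saw '/*')
exit COMMENT mode (now at pos=12)
pos=12: emit NUM '1' (now at pos=13)
pos=14: emit ID 'val' (now at pos=17)
pos=17: enter STRING mode
pos=17: emit STR "ok" (now at pos=21)
pos=22: emit RPAREN ')'
pos=23: emit NUM '0' (now at pos=24)
DONE. 7 tokens: [SEMI, STAR, NUM, ID, STR, RPAREN, NUM]

Answer: 7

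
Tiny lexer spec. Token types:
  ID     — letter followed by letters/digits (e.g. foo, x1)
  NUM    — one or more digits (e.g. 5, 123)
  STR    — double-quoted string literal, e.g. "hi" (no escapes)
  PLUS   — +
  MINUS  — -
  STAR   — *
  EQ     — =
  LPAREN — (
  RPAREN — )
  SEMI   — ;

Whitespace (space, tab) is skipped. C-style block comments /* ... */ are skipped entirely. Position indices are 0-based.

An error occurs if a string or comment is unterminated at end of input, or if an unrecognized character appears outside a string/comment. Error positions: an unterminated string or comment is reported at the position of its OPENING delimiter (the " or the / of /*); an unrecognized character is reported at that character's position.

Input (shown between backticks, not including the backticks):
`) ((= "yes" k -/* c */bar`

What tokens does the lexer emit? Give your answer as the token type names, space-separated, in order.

pos=0: emit RPAREN ')'
pos=2: emit LPAREN '('
pos=3: emit LPAREN '('
pos=4: emit EQ '='
pos=6: enter STRING mode
pos=6: emit STR "yes" (now at pos=11)
pos=12: emit ID 'k' (now at pos=13)
pos=14: emit MINUS '-'
pos=15: enter COMMENT mode (saw '/*')
exit COMMENT mode (now at pos=22)
pos=22: emit ID 'bar' (now at pos=25)
DONE. 8 tokens: [RPAREN, LPAREN, LPAREN, EQ, STR, ID, MINUS, ID]

Answer: RPAREN LPAREN LPAREN EQ STR ID MINUS ID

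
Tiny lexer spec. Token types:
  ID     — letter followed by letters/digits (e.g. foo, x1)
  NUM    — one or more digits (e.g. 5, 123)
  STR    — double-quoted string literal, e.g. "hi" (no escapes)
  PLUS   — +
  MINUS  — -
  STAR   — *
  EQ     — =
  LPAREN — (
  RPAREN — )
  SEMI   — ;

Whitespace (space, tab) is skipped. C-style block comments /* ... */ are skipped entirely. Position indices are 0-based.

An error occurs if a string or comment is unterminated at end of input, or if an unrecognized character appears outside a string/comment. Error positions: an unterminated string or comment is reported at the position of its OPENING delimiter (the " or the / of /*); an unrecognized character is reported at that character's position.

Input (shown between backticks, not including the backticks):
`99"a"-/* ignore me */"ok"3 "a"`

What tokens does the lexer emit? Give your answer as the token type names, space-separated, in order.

pos=0: emit NUM '99' (now at pos=2)
pos=2: enter STRING mode
pos=2: emit STR "a" (now at pos=5)
pos=5: emit MINUS '-'
pos=6: enter COMMENT mode (saw '/*')
exit COMMENT mode (now at pos=21)
pos=21: enter STRING mode
pos=21: emit STR "ok" (now at pos=25)
pos=25: emit NUM '3' (now at pos=26)
pos=27: enter STRING mode
pos=27: emit STR "a" (now at pos=30)
DONE. 6 tokens: [NUM, STR, MINUS, STR, NUM, STR]

Answer: NUM STR MINUS STR NUM STR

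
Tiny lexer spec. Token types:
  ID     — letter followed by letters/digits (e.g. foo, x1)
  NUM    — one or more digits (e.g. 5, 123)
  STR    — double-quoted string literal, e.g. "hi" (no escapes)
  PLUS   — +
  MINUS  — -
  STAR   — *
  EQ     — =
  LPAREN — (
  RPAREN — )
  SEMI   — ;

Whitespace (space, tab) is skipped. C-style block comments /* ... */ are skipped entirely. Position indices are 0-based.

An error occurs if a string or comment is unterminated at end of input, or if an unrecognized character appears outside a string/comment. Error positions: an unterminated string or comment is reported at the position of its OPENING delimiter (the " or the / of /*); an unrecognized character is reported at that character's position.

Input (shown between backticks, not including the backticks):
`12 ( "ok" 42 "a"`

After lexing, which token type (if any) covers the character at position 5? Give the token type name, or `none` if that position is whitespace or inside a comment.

Answer: STR

Derivation:
pos=0: emit NUM '12' (now at pos=2)
pos=3: emit LPAREN '('
pos=5: enter STRING mode
pos=5: emit STR "ok" (now at pos=9)
pos=10: emit NUM '42' (now at pos=12)
pos=13: enter STRING mode
pos=13: emit STR "a" (now at pos=16)
DONE. 5 tokens: [NUM, LPAREN, STR, NUM, STR]
Position 5: char is '"' -> STR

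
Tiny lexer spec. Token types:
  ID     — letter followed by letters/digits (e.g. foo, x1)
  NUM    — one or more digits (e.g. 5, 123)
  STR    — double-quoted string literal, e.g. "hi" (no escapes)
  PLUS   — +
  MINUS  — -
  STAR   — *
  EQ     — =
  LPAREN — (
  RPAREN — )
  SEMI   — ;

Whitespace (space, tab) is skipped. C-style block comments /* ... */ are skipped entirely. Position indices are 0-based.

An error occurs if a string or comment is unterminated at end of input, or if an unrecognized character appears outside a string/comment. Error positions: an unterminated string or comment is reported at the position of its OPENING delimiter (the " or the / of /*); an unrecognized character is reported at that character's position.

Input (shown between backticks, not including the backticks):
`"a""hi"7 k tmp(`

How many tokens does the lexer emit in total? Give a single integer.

pos=0: enter STRING mode
pos=0: emit STR "a" (now at pos=3)
pos=3: enter STRING mode
pos=3: emit STR "hi" (now at pos=7)
pos=7: emit NUM '7' (now at pos=8)
pos=9: emit ID 'k' (now at pos=10)
pos=11: emit ID 'tmp' (now at pos=14)
pos=14: emit LPAREN '('
DONE. 6 tokens: [STR, STR, NUM, ID, ID, LPAREN]

Answer: 6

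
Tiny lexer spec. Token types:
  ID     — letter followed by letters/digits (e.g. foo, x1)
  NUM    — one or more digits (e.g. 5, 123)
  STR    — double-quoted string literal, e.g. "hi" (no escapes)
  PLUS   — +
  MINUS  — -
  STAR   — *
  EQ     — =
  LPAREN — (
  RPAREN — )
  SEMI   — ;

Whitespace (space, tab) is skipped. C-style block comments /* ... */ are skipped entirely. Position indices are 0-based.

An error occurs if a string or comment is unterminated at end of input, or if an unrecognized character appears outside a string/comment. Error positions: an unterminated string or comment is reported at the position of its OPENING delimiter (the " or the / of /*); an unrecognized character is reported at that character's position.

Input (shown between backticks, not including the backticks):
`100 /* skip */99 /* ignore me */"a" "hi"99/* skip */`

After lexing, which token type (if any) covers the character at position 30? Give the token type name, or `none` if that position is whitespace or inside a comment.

pos=0: emit NUM '100' (now at pos=3)
pos=4: enter COMMENT mode (saw '/*')
exit COMMENT mode (now at pos=14)
pos=14: emit NUM '99' (now at pos=16)
pos=17: enter COMMENT mode (saw '/*')
exit COMMENT mode (now at pos=32)
pos=32: enter STRING mode
pos=32: emit STR "a" (now at pos=35)
pos=36: enter STRING mode
pos=36: emit STR "hi" (now at pos=40)
pos=40: emit NUM '99' (now at pos=42)
pos=42: enter COMMENT mode (saw '/*')
exit COMMENT mode (now at pos=52)
DONE. 5 tokens: [NUM, NUM, STR, STR, NUM]
Position 30: char is '*' -> none

Answer: none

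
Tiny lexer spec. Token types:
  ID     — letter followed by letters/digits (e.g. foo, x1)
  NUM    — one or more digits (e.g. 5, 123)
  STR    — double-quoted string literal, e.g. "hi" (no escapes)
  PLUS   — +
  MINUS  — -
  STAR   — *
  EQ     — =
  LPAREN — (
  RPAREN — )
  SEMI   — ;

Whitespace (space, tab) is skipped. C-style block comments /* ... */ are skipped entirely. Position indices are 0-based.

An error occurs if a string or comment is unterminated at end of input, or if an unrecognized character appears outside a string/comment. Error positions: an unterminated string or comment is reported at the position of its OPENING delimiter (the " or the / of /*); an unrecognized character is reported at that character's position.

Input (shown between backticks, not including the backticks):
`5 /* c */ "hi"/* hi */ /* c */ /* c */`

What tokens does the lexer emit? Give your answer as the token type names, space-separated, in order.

pos=0: emit NUM '5' (now at pos=1)
pos=2: enter COMMENT mode (saw '/*')
exit COMMENT mode (now at pos=9)
pos=10: enter STRING mode
pos=10: emit STR "hi" (now at pos=14)
pos=14: enter COMMENT mode (saw '/*')
exit COMMENT mode (now at pos=22)
pos=23: enter COMMENT mode (saw '/*')
exit COMMENT mode (now at pos=30)
pos=31: enter COMMENT mode (saw '/*')
exit COMMENT mode (now at pos=38)
DONE. 2 tokens: [NUM, STR]

Answer: NUM STR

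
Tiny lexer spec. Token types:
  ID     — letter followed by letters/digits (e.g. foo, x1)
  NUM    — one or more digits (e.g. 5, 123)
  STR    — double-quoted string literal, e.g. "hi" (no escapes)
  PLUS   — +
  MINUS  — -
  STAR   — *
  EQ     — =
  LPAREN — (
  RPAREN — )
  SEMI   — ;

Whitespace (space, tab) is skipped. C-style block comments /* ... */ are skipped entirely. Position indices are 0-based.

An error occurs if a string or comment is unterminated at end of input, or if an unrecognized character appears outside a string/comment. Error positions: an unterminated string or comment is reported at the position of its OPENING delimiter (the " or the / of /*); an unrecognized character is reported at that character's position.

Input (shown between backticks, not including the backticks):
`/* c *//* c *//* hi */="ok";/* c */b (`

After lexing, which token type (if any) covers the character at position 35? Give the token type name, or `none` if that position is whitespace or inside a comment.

pos=0: enter COMMENT mode (saw '/*')
exit COMMENT mode (now at pos=7)
pos=7: enter COMMENT mode (saw '/*')
exit COMMENT mode (now at pos=14)
pos=14: enter COMMENT mode (saw '/*')
exit COMMENT mode (now at pos=22)
pos=22: emit EQ '='
pos=23: enter STRING mode
pos=23: emit STR "ok" (now at pos=27)
pos=27: emit SEMI ';'
pos=28: enter COMMENT mode (saw '/*')
exit COMMENT mode (now at pos=35)
pos=35: emit ID 'b' (now at pos=36)
pos=37: emit LPAREN '('
DONE. 5 tokens: [EQ, STR, SEMI, ID, LPAREN]
Position 35: char is 'b' -> ID

Answer: ID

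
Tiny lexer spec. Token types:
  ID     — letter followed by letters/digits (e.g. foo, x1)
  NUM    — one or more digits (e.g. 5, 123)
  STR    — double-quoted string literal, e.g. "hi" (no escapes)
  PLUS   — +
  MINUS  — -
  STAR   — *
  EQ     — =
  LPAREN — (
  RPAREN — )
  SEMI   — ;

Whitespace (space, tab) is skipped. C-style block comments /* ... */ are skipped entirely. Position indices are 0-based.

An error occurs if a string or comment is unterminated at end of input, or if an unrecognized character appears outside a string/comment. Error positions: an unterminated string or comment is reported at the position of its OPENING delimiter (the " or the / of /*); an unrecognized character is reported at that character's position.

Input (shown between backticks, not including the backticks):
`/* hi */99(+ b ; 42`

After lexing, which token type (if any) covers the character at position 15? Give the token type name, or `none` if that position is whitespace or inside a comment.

pos=0: enter COMMENT mode (saw '/*')
exit COMMENT mode (now at pos=8)
pos=8: emit NUM '99' (now at pos=10)
pos=10: emit LPAREN '('
pos=11: emit PLUS '+'
pos=13: emit ID 'b' (now at pos=14)
pos=15: emit SEMI ';'
pos=17: emit NUM '42' (now at pos=19)
DONE. 6 tokens: [NUM, LPAREN, PLUS, ID, SEMI, NUM]
Position 15: char is ';' -> SEMI

Answer: SEMI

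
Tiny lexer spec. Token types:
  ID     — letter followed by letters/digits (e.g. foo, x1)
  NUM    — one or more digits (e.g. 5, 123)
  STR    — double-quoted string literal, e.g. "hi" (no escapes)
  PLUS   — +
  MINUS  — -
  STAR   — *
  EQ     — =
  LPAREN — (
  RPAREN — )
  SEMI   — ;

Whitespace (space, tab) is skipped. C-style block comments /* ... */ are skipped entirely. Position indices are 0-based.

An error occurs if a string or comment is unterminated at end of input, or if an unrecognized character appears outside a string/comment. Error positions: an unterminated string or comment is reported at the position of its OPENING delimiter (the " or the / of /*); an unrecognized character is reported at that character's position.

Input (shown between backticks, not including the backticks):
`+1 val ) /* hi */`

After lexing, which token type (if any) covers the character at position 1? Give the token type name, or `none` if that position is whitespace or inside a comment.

Answer: NUM

Derivation:
pos=0: emit PLUS '+'
pos=1: emit NUM '1' (now at pos=2)
pos=3: emit ID 'val' (now at pos=6)
pos=7: emit RPAREN ')'
pos=9: enter COMMENT mode (saw '/*')
exit COMMENT mode (now at pos=17)
DONE. 4 tokens: [PLUS, NUM, ID, RPAREN]
Position 1: char is '1' -> NUM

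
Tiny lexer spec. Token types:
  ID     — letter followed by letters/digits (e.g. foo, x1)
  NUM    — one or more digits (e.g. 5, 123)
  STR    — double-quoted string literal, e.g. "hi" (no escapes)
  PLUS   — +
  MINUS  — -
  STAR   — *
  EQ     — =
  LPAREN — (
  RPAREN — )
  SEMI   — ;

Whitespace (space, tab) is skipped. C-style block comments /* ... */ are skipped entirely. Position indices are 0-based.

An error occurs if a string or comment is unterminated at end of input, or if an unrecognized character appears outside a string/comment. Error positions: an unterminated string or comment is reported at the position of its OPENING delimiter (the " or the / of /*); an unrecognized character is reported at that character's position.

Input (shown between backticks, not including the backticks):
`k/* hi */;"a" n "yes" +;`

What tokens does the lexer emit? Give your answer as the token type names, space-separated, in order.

pos=0: emit ID 'k' (now at pos=1)
pos=1: enter COMMENT mode (saw '/*')
exit COMMENT mode (now at pos=9)
pos=9: emit SEMI ';'
pos=10: enter STRING mode
pos=10: emit STR "a" (now at pos=13)
pos=14: emit ID 'n' (now at pos=15)
pos=16: enter STRING mode
pos=16: emit STR "yes" (now at pos=21)
pos=22: emit PLUS '+'
pos=23: emit SEMI ';'
DONE. 7 tokens: [ID, SEMI, STR, ID, STR, PLUS, SEMI]

Answer: ID SEMI STR ID STR PLUS SEMI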